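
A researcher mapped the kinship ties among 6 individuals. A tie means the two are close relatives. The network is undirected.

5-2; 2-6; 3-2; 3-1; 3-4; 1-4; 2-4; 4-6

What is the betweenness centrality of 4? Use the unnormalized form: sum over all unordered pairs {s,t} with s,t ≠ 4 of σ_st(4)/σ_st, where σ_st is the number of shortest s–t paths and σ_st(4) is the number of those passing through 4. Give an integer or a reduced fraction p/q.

Pairs whose geodesics pass through 4 — 2–1: 1/2; 3–6: 1/2; 5–1: 1/2; 1–6: 1.
All other pairs contribute 0.
Summing the contributions gives betweenness(4) = 5/2.

5/2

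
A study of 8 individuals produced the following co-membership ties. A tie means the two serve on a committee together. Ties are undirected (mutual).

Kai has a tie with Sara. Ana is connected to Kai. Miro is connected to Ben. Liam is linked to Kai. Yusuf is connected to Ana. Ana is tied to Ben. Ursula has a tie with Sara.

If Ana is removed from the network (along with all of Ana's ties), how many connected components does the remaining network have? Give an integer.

3

Without Ana, the remaining ties split the others into: {Kai, Liam, Sara, Ursula}; {Ben, Miro}; {Yusuf}.
That's 3 separate components.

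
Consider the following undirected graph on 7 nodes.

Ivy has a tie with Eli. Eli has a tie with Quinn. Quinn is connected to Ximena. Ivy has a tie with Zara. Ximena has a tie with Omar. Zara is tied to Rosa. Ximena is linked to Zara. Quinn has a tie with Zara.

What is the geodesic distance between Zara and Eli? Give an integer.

2

One shortest route is Zara – Quinn – Eli, which uses 2 edges, and Zara and Eli are not directly tied, so nothing shorter exists. So d(Zara,Eli) = 2.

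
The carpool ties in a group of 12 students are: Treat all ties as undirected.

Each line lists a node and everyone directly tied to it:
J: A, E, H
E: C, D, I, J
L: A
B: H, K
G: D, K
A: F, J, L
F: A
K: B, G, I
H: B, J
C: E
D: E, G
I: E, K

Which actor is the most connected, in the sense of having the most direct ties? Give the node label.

Degrees — A:3, B:2, C:1, D:2, E:4, F:1, G:2, H:2, I:2, J:3, K:3, L:1.
The maximum is 4, attained only by E.

E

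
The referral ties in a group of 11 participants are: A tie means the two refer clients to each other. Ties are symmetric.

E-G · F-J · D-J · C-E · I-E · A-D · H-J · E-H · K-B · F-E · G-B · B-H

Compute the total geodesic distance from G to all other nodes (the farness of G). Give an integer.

Distances from G: A:5, B:1, C:2, D:4, E:1, F:2, H:2, I:2, J:3, K:2.
Sum = 5 + 1 + 2 + 4 + 1 + 2 + 2 + 2 + 3 + 2 = 24.

24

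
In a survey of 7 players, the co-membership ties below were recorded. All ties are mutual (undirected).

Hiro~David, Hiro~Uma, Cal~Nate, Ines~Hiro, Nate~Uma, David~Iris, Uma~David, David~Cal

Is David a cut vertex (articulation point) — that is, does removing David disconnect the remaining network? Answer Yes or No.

Yes

Removing David leaves {Cal, Hiro, Ines, Nate, and Uma} with no path to {Iris}, so the network splits into 2 components. David is a cut vertex.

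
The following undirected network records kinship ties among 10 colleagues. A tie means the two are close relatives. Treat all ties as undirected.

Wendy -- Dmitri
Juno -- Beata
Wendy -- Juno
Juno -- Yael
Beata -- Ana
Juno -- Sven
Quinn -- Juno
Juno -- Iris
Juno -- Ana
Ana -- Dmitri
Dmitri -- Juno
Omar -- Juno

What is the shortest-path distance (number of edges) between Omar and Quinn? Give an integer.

One shortest route is Omar – Juno – Quinn, which uses 2 edges, and Omar and Quinn are not directly tied, so nothing shorter exists. So d(Omar,Quinn) = 2.

2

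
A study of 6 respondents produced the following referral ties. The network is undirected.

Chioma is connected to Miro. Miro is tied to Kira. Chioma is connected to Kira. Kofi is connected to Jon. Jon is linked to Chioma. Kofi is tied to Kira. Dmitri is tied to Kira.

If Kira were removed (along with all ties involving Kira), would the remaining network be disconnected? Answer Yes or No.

Yes

Removing Kira leaves {Chioma, Jon, Kofi, and Miro} with no path to {Dmitri}, so the network splits into 2 components. Kira is a cut vertex.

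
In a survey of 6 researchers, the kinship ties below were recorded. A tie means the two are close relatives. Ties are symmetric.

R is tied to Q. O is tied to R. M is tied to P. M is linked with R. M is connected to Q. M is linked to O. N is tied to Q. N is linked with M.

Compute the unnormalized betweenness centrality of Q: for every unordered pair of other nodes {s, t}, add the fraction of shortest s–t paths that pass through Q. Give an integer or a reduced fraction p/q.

Pairs whose geodesics pass through Q — R–N: 1/2.
All other pairs contribute 0.
Summing the contributions gives betweenness(Q) = 1/2.

1/2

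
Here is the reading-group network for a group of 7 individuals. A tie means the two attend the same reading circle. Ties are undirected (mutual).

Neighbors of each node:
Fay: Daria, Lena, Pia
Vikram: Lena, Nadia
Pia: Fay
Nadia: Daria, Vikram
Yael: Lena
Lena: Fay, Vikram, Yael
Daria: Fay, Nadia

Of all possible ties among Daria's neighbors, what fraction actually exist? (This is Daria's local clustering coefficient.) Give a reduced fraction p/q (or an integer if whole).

0

Daria's neighbors: Fay and Nadia (k = 2).
Possible neighbor pairs: C(2,2) = 1. Edges among them: none → e = 0.
Clustering(Daria) = 0/1.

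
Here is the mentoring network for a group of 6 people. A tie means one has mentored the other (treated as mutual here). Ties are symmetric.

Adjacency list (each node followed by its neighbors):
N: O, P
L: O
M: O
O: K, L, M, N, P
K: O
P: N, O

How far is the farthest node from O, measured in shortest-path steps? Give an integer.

Distances from O: K:1, L:1, M:1, N:1, P:1.
The largest is 1 (to K, P, N, M, and L), so the eccentricity of O is 1.

1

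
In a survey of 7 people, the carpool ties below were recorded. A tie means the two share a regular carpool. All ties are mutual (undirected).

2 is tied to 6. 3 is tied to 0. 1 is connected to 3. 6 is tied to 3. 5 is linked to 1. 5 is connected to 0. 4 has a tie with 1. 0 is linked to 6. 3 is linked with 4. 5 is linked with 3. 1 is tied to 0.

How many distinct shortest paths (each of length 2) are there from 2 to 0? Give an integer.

The shortest distance is 2, and the only length-2 path is 2–6–0. So there is exactly 1 shortest path.

1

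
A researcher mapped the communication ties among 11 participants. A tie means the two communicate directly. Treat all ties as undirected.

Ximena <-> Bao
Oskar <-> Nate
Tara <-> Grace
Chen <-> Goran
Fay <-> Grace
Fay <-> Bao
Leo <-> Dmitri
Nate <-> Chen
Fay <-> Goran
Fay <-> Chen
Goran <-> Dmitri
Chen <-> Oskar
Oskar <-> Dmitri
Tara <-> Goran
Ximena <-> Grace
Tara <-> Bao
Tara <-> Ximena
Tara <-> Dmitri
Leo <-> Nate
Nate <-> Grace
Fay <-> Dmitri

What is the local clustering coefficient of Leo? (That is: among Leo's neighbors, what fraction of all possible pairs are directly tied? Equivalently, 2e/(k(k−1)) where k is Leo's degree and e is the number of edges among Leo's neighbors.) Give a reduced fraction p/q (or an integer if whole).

0

Leo's neighbors: Dmitri and Nate (k = 2).
Possible neighbor pairs: C(2,2) = 1. Edges among them: none → e = 0.
Clustering(Leo) = 0/1.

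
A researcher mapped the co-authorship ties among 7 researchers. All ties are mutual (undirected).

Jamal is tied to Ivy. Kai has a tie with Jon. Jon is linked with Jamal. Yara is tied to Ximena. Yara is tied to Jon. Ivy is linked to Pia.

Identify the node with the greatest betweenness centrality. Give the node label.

Unnormalized betweenness of each node: Ivy:5, Jamal:8, Jon:11, Kai:0, Pia:0, Ximena:0, Yara:5.
Jon has the largest value, 11, making it the main broker — the node through which the most shortest paths run.

Jon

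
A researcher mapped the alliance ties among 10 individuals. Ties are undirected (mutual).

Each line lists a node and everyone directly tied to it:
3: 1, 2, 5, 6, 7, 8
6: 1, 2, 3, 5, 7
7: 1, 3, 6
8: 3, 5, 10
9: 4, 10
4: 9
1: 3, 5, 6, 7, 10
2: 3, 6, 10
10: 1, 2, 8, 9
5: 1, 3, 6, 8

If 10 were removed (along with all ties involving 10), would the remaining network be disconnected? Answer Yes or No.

Removing 10 leaves {1, 2, 3, 5, 6, 7, and 8} with no path to {4 and 9}, so the network splits into 2 components. 10 is a cut vertex.

Yes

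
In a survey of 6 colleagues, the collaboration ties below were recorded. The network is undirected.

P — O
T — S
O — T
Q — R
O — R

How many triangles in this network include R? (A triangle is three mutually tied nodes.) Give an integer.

0

R's neighbors are O and Q, but none of them are tied to each other, so no triangle contains R.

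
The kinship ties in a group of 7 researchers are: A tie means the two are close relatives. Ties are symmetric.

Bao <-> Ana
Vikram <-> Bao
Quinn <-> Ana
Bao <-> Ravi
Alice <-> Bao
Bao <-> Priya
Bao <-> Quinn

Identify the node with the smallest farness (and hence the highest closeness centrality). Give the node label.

Bao

Farness (sum of distances to all others) for each node — Alice:11, Ana:10, Bao:6, Priya:11, Quinn:10, Ravi:11, Vikram:11.
The smallest farness is 6, for Bao, so Bao has the highest closeness.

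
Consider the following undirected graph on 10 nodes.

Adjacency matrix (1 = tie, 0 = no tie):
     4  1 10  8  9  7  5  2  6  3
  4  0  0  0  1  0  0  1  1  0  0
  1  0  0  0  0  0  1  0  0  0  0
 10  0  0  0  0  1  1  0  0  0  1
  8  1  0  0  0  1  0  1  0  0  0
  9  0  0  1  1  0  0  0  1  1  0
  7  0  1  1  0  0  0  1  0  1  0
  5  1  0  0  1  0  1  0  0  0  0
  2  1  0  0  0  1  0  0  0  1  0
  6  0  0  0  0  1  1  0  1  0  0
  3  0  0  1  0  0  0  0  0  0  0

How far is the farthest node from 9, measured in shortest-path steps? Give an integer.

Distances from 9: 1:3, 2:1, 3:2, 4:2, 5:2, 6:1, 7:2, 8:1, 10:1.
The largest is 3 (to 1), so the eccentricity of 9 is 3.

3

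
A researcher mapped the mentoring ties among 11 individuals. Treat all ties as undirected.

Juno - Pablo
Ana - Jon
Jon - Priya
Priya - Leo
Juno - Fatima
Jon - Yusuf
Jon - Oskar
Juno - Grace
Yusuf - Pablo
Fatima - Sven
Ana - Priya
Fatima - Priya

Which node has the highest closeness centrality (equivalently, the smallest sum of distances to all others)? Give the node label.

Farness (sum of distances to all others) for each node — Ana:23, Fatima:19, Grace:31, Jon:20, Juno:22, Leo:27, Oskar:29, Pablo:24, Priya:18, Sven:28, Yusuf:23.
The smallest farness is 18, for Priya, so Priya has the highest closeness.

Priya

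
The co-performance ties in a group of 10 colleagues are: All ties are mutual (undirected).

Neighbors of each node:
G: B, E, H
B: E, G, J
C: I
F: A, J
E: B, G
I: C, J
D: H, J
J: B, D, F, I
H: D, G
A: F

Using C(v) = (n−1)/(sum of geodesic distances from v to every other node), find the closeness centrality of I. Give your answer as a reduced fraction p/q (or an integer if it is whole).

9/20

Distances from I: A:3, B:2, C:1, D:2, E:3, F:2, G:3, H:3, J:1. Sum = 20.
n = 10, so closeness = 9/20.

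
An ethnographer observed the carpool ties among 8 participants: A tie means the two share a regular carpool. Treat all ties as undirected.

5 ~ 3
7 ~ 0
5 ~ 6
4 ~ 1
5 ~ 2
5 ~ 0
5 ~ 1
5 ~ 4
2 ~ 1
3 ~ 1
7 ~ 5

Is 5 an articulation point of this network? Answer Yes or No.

Removing 5 leaves {0 and 7} with no path to {1, 2, 3, and 4}, so the network splits into 3 components. 5 is a cut vertex.

Yes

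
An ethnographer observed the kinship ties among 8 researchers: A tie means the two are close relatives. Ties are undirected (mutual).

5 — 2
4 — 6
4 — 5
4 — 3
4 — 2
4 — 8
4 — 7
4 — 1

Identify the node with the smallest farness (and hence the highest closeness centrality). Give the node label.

4

Farness (sum of distances to all others) for each node — 1:13, 2:12, 3:13, 4:7, 5:12, 6:13, 7:13, 8:13.
The smallest farness is 7, for 4, so 4 has the highest closeness.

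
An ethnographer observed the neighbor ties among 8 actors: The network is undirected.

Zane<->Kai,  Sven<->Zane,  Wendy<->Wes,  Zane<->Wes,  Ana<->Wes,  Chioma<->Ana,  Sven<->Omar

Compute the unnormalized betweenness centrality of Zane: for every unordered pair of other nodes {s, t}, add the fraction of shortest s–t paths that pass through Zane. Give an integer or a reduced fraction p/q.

14

Pairs whose geodesics pass through Zane — Chioma–Kai: 1; Chioma–Sven: 1; Chioma–Omar: 1; Kai–Sven: 1; Kai–Ana: 1; Kai–Wendy: 1; Kai–Omar: 1; Kai–Wes: 1; Sven–Ana: 1; Sven–Wendy: 1; Sven–Wes: 1; Ana–Omar: 1; Wendy–Omar: 1; Omar–Wes: 1.
All other pairs contribute 0.
Summing the contributions gives betweenness(Zane) = 14.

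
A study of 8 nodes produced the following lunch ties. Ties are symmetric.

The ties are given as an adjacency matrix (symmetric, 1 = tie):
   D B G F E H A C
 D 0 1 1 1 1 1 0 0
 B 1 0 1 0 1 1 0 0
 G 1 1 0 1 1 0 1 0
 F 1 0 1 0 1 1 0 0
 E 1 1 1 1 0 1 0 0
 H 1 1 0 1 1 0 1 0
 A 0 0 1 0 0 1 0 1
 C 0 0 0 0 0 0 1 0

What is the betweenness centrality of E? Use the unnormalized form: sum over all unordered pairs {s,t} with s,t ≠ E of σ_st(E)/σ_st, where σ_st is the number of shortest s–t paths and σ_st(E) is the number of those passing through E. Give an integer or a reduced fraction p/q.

9/20

Pairs whose geodesics pass through E — B–F: 1/4; G–H: 1/5.
All other pairs contribute 0.
Summing the contributions gives betweenness(E) = 9/20.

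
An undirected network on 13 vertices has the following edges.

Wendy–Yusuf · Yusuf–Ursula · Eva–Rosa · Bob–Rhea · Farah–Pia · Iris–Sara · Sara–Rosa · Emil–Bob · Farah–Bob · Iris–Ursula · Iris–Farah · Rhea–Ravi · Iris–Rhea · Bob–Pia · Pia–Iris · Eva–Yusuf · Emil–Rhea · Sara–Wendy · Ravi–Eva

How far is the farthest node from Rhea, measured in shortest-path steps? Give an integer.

3

Distances from Rhea: Bob:1, Emil:1, Eva:2, Farah:2, Iris:1, Pia:2, Ravi:1, Rosa:3, Sara:2, Ursula:2, Wendy:3, Yusuf:3.
The largest is 3 (to Yusuf, Rosa, and Wendy), so the eccentricity of Rhea is 3.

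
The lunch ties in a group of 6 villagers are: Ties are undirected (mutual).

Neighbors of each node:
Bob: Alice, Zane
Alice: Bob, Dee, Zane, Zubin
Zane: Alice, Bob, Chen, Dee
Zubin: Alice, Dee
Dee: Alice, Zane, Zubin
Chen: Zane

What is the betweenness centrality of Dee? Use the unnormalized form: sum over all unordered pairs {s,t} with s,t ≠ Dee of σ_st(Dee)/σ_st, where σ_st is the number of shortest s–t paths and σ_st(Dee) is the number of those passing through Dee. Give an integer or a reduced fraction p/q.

1

Pairs whose geodesics pass through Dee — Zubin–Chen: 1/2; Zubin–Zane: 1/2.
All other pairs contribute 0.
Summing the contributions gives betweenness(Dee) = 1.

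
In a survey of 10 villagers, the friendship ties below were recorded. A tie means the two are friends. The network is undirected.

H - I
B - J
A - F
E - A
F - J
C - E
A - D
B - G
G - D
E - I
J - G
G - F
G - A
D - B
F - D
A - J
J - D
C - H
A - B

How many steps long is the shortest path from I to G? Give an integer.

One shortest route is I – E – A – G, which uses 3 edges, and at distance 2 from I we only reach {A, C}, which does not include G. So d(I,G) = 3.

3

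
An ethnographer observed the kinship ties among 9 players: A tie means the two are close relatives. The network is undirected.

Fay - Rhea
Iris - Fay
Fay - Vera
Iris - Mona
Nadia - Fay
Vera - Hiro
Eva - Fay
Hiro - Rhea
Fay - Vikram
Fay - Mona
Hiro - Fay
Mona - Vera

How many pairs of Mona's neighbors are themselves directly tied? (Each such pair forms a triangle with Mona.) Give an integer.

Mona's neighbors: Fay, Iris, and Vera.
Neighbor pairs that are themselves tied: Mona–Fay–Iris; Mona–Fay–Vera. Each forms one triangle with Mona, for 2 in total.

2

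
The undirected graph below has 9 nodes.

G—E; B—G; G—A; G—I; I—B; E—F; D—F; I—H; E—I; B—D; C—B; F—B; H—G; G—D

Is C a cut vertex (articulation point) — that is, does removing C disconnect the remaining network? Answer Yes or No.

Even without C, every remaining node can still reach every other (the residual graph is connected), so C is not a cut vertex.

No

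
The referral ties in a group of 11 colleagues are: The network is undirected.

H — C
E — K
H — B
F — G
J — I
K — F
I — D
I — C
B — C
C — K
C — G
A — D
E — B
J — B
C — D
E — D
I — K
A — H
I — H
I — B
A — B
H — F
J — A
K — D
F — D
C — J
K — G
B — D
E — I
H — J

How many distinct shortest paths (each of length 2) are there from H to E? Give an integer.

The shortest distance is 2. The length-2 paths are: H–I–E; H–B–E.
That gives 2 distinct shortest paths.

2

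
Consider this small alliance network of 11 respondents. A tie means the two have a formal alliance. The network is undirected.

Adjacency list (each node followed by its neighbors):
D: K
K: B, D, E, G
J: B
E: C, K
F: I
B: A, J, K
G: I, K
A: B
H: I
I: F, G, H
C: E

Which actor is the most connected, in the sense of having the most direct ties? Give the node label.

K

Degrees — A:1, B:3, C:1, D:1, E:2, F:1, G:2, H:1, I:3, J:1, K:4.
The maximum is 4, attained only by K.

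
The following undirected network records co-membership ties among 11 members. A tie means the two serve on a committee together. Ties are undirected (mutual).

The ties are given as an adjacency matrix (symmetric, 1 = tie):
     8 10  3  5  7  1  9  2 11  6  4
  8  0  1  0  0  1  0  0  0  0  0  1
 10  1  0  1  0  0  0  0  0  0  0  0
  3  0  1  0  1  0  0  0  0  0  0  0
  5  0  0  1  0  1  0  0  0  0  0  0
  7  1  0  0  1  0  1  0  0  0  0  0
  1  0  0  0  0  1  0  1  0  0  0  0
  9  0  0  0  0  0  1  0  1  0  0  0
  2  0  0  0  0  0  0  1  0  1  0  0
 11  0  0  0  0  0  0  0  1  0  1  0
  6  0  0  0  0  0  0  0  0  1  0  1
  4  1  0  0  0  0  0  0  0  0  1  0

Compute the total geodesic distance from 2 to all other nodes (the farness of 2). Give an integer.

Distances from 2: 1:2, 3:5, 4:3, 5:4, 6:2, 7:3, 8:4, 9:1, 10:5, 11:1.
Sum = 2 + 5 + 3 + 4 + 2 + 3 + 4 + 1 + 5 + 1 = 30.

30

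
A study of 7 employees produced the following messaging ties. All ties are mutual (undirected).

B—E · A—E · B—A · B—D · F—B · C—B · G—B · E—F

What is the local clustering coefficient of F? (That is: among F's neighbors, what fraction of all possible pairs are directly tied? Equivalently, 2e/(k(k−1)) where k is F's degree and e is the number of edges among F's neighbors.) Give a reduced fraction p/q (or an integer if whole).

F's neighbors: B and E (k = 2).
Possible neighbor pairs: C(2,2) = 1. Edges among them: B–E → e = 1.
Clustering(F) = 1/1.

1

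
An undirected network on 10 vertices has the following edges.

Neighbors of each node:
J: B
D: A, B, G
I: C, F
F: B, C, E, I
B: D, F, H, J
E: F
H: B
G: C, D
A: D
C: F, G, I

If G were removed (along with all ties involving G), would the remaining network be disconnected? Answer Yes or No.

Even without G, every remaining node can still reach every other (the residual graph is connected), so G is not a cut vertex.

No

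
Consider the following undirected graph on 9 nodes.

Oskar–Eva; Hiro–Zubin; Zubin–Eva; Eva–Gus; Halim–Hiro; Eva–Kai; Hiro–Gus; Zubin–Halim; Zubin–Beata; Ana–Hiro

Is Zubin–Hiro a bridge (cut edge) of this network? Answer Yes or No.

No

Even without that edge, Zubin still reaches Hiro via Zubin – Halim – Hiro, so the network stays connected. Not a bridge.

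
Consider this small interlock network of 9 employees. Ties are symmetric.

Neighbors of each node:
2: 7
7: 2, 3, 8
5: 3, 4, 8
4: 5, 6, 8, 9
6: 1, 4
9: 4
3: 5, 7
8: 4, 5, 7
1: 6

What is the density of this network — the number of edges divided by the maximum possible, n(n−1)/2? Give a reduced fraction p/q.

5/18

There are 10 edges and 9 nodes, so the maximum possible is C(9,2) = 36.
Density = 10/36 = 5/18.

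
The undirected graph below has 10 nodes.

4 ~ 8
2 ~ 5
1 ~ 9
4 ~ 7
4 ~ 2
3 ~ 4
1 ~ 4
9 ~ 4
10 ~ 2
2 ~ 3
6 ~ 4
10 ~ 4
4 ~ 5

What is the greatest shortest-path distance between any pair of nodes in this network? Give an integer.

Eccentricity of each node (its greatest distance to any other): 1:2, 2:2, 3:2, 4:1, 5:2, 6:2, 7:2, 8:2, 9:2, 10:2.
The maximum eccentricity is 2, realized for instance by the pair 9–3 via 9 – 4 – 3. So the diameter is 2.

2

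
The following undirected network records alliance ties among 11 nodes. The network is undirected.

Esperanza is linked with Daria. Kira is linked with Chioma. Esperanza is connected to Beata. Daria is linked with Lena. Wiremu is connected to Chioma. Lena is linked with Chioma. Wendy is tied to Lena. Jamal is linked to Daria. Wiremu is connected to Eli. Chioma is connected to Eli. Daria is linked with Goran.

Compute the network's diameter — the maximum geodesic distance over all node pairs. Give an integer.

Eccentricity of each node (its greatest distance to any other): Beata:5, Chioma:4, Daria:3, Eli:5, Esperanza:4, Goran:4, Jamal:4, Kira:5, Lena:3, Wendy:4, Wiremu:5.
The maximum eccentricity is 5, realized for instance by the pair Wiremu–Beata via Wiremu – Chioma – Lena – Daria – Esperanza – Beata. So the diameter is 5.

5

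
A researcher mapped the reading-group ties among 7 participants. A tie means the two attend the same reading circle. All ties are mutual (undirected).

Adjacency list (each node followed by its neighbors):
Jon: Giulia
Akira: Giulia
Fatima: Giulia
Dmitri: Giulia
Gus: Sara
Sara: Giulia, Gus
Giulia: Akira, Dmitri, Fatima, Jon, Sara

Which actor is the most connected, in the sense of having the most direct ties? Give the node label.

Degrees — Akira:1, Dmitri:1, Fatima:1, Giulia:5, Gus:1, Jon:1, Sara:2.
The maximum is 5, attained only by Giulia.

Giulia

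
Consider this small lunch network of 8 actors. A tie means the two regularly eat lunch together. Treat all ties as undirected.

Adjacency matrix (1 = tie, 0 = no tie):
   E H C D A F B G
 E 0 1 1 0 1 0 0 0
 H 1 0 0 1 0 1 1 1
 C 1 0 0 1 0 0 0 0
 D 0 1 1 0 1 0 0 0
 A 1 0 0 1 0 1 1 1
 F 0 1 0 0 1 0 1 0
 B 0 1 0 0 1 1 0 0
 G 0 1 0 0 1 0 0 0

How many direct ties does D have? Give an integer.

D is directly tied to A, C, and H. That is 3 neighbors, so the degree of D is 3.

3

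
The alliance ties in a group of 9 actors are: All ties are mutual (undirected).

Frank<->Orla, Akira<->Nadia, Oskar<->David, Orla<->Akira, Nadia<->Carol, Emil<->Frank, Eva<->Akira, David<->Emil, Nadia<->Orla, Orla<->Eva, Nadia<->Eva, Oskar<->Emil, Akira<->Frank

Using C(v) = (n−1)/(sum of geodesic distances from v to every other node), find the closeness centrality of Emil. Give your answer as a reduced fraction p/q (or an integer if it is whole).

8/17

Distances from Emil: Akira:2, Carol:4, David:1, Eva:3, Frank:1, Nadia:3, Orla:2, Oskar:1. Sum = 17.
n = 9, so closeness = 8/17.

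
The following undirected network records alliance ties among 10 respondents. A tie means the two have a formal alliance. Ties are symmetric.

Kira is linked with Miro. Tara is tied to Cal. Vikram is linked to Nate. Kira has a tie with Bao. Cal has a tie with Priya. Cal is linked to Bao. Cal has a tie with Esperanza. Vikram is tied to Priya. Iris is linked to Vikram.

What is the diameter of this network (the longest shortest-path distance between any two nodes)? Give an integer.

Eccentricity of each node (its greatest distance to any other): Bao:4, Cal:3, Esperanza:4, Iris:6, Kira:5, Miro:6, Nate:6, Priya:4, Tara:4, Vikram:5.
The maximum eccentricity is 6, realized for instance by the pair Iris–Miro via Iris – Vikram – Priya – Cal – Bao – Kira – Miro. So the diameter is 6.

6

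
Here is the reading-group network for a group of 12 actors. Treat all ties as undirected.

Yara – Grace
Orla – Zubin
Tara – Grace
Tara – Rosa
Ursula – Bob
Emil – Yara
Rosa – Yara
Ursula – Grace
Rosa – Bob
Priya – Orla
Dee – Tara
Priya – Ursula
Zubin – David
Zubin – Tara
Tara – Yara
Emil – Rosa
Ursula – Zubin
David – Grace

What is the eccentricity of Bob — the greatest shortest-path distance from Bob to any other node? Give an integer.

3

Distances from Bob: David:3, Dee:3, Emil:2, Grace:2, Orla:3, Priya:2, Rosa:1, Tara:2, Ursula:1, Yara:2, Zubin:2.
The largest is 3 (to David, Orla, and Dee), so the eccentricity of Bob is 3.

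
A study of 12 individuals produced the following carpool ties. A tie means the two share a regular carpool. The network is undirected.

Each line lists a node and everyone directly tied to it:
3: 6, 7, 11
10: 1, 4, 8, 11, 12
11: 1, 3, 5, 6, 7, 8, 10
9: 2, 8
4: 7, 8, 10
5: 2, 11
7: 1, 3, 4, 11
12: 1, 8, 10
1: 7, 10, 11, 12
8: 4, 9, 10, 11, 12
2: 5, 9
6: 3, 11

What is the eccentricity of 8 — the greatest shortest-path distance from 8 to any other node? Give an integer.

Distances from 8: 1:2, 2:2, 3:2, 4:1, 5:2, 6:2, 7:2, 9:1, 10:1, 11:1, 12:1.
The largest is 2 (to 3, 7, 5, 1, 6, and 2), so the eccentricity of 8 is 2.

2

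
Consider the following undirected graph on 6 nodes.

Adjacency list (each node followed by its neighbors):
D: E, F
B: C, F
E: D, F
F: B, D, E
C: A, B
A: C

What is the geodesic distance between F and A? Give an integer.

One shortest route is F – B – C – A, which uses 3 edges, and at distance 2 from F we only reach {C}, which does not include A. So d(F,A) = 3.

3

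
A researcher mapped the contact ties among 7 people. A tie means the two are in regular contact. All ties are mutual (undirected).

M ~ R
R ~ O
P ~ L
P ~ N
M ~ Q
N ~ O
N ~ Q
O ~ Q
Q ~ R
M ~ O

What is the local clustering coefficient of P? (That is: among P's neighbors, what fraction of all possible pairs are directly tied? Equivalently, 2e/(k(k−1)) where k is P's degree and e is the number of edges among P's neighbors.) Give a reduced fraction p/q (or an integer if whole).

P's neighbors: L and N (k = 2).
Possible neighbor pairs: C(2,2) = 1. Edges among them: none → e = 0.
Clustering(P) = 0/1.

0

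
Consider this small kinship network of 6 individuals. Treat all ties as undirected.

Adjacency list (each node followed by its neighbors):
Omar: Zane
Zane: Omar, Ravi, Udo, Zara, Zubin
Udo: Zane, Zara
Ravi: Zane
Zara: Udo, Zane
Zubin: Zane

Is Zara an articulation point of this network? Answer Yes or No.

Even without Zara, every remaining node can still reach every other (the residual graph is connected), so Zara is not a cut vertex.

No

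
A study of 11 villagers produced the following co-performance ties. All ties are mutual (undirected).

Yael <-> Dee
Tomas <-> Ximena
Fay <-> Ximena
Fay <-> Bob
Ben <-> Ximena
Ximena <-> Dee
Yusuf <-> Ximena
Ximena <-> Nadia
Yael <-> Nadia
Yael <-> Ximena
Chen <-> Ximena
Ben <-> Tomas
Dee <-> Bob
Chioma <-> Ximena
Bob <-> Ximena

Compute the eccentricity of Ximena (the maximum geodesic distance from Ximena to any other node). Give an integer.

1

Distances from Ximena: Ben:1, Bob:1, Chen:1, Chioma:1, Dee:1, Fay:1, Nadia:1, Tomas:1, Yael:1, Yusuf:1.
The largest is 1 (to Ben, Dee, Yusuf, Fay, Tomas, Nadia, Chioma, Yael, Chen, and Bob), so the eccentricity of Ximena is 1.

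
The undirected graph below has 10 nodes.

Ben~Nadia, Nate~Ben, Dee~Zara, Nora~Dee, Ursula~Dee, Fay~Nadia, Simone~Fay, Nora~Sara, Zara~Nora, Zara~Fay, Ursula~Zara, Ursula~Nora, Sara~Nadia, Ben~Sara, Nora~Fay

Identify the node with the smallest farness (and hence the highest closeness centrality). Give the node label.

Nora

Farness (sum of distances to all others) for each node — Ben:19, Dee:20, Fay:15, Nadia:17, Nate:27, Nora:14, Sara:16, Simone:23, Ursula:20, Zara:17.
The smallest farness is 14, for Nora, so Nora has the highest closeness.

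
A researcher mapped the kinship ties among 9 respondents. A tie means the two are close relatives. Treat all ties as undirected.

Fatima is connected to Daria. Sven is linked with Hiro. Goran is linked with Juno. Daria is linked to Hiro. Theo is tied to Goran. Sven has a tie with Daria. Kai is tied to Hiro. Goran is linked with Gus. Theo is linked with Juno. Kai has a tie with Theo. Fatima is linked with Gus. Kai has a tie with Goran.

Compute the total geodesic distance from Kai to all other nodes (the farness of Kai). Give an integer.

Distances from Kai: Daria:2, Fatima:3, Goran:1, Gus:2, Hiro:1, Juno:2, Sven:2, Theo:1.
Sum = 2 + 3 + 1 + 2 + 1 + 2 + 2 + 1 = 14.

14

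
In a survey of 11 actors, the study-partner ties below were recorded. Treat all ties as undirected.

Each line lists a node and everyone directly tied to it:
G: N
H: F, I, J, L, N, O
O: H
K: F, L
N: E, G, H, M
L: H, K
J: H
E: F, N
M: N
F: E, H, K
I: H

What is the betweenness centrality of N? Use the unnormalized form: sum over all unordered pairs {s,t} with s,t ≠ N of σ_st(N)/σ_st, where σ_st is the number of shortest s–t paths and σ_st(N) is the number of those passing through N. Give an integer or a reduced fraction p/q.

Pairs whose geodesics pass through N — H–E: 1/2; H–M: 1; H–G: 1; O–E: 1/2; O–M: 1; O–G: 1; K–M: 3/3; K–G: 3/3; I–E: 1/2; I–M: 1; I–G: 1; L–E: 1/3; L–M: 1; L–G: 1 … (+8 more pairs).
All other pairs contribute 0.
Summing the contributions gives betweenness(N) = 58/3.

58/3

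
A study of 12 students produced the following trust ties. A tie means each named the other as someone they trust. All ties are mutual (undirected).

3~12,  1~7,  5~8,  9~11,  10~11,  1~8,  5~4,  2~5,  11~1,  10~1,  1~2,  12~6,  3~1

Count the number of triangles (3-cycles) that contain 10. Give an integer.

1

10's neighbors: 1 and 11.
Neighbor pairs that are themselves tied: 10–1–11. Each forms one triangle with 10, for 1 in total.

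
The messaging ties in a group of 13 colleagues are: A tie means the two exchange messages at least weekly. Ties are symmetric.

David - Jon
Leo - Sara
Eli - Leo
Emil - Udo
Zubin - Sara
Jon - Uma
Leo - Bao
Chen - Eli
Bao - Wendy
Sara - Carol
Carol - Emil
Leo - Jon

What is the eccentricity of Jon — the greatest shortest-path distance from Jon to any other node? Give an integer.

5

Distances from Jon: Bao:2, Carol:3, Chen:3, David:1, Eli:2, Emil:4, Leo:1, Sara:2, Udo:5, Uma:1, Wendy:3, Zubin:3.
The largest is 5 (to Udo), so the eccentricity of Jon is 5.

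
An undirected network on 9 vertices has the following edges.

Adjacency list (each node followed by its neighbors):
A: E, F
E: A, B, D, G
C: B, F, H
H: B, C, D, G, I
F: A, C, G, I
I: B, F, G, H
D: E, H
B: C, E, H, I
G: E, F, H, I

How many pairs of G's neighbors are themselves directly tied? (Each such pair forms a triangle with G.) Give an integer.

G's neighbors: E, F, H, and I.
Neighbor pairs that are themselves tied: G–F–I; G–H–I. Each forms one triangle with G, for 2 in total.

2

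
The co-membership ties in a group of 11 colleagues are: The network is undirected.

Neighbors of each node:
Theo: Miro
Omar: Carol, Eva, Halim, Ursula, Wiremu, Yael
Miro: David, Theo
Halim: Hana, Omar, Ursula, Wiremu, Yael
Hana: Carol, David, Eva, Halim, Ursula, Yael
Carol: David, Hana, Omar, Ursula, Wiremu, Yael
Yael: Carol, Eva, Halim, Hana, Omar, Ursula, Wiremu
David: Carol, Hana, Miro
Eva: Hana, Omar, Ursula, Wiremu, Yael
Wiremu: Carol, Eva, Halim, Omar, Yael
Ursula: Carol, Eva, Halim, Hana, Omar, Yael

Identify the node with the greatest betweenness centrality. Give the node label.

Unnormalized betweenness of each node: Carol:193/20, David:16, Eva:13/20, Halim:13/20, Hana:48/5, Miro:9, Omar:4/5, Theo:0, Ursula:4/5, Wiremu:3/5, Yael:5/4.
David has the largest value, 16, making it the main broker — the node through which the most shortest paths run.

David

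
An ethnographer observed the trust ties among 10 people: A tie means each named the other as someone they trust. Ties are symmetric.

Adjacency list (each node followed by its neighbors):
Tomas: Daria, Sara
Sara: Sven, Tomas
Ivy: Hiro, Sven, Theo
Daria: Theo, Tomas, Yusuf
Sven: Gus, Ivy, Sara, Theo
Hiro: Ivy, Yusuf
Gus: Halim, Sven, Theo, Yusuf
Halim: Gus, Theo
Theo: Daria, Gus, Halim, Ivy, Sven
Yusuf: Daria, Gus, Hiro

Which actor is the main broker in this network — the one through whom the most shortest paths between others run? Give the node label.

Theo

Unnormalized betweenness of each node: Daria:37/6, Gus:9/2, Halim:0, Hiro:1, Ivy:7/2, Sara:11/6, Sven:41/6, Theo:25/3, Tomas:3/2, Yusuf:13/3.
Theo has the largest value, 25/3, making it the main broker — the node through which the most shortest paths run.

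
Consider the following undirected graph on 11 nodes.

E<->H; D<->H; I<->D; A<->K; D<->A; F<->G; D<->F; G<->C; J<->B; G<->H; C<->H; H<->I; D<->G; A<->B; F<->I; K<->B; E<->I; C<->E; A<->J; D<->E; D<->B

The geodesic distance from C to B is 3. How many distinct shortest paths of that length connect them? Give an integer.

The shortest distance is 3. The length-3 paths are: C–E–D–B; C–G–D–B; C–H–D–B.
That gives 3 distinct shortest paths.

3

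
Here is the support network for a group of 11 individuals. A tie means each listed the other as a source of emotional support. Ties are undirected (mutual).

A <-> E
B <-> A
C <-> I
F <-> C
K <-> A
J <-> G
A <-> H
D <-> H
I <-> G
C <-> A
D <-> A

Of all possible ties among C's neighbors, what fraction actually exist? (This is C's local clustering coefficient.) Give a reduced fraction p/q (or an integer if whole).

0

C's neighbors: A, F, and I (k = 3).
Possible neighbor pairs: C(3,2) = 3. Edges among them: none → e = 0.
Clustering(C) = 0/3 = 0.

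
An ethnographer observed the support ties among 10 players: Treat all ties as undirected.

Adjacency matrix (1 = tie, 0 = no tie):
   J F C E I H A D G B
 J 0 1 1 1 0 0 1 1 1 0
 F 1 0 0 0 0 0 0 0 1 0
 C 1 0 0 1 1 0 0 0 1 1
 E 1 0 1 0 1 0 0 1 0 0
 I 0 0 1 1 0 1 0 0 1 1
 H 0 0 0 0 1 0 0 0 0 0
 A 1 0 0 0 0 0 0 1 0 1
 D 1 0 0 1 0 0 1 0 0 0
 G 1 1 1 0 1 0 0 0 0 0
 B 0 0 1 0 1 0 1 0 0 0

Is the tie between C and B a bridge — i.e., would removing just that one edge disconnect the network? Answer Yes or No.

No

Even without that edge, C still reaches B via C – I – B, so the network stays connected. Not a bridge.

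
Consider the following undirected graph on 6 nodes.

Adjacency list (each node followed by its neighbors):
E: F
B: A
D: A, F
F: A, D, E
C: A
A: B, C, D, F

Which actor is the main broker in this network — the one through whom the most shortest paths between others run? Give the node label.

Unnormalized betweenness of each node: A:7, B:0, C:0, D:0, E:0, F:4.
A has the largest value, 7, making it the main broker — the node through which the most shortest paths run.

A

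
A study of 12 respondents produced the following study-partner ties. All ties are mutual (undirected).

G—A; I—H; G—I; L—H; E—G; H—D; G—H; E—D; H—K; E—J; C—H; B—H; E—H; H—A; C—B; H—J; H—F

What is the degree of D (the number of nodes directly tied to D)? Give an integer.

2

D is directly tied to E and H. That is 2 neighbors, so the degree of D is 2.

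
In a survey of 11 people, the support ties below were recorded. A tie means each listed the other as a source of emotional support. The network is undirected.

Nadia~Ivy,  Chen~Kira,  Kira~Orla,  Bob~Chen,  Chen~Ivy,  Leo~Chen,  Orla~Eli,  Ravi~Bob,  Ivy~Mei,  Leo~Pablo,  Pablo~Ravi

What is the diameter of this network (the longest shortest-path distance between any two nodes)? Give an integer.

5

Eccentricity of each node (its greatest distance to any other): Bob:4, Chen:3, Eli:5, Ivy:4, Kira:3, Leo:4, Mei:5, Nadia:5, Orla:4, Pablo:5, Ravi:5.
The maximum eccentricity is 5, realized for instance by the pair Pablo–Eli via Pablo – Leo – Chen – Kira – Orla – Eli. So the diameter is 5.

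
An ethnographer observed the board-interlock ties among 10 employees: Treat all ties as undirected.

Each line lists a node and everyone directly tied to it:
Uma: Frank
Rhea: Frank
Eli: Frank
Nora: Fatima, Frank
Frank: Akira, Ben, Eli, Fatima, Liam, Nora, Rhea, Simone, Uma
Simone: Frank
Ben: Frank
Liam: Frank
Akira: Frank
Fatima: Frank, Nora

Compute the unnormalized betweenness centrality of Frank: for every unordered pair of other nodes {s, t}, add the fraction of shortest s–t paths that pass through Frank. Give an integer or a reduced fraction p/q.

35

Pairs whose geodesics pass through Frank — Rhea–Liam: 1; Rhea–Akira: 1; Rhea–Eli: 1; Rhea–Fatima: 1; Rhea–Simone: 1; Rhea–Ben: 1; Rhea–Uma: 1; Rhea–Nora: 1; Liam–Akira: 1; Liam–Eli: 1; Liam–Fatima: 1; Liam–Simone: 1; Liam–Ben: 1; Liam–Uma: 1 … (+21 more pairs).
All other pairs contribute 0.
Summing the contributions gives betweenness(Frank) = 35.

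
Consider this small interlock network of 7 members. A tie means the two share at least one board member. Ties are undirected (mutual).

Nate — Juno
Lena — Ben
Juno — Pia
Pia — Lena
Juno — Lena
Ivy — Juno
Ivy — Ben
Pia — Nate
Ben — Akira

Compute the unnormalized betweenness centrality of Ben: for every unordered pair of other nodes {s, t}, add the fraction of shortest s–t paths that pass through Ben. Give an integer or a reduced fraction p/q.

11/2

Pairs whose geodesics pass through Ben — Akira–Ivy: 1; Akira–Nate: 3/3; Akira–Juno: 2/2; Akira–Lena: 1; Akira–Pia: 1; Ivy–Lena: 1/2.
All other pairs contribute 0.
Summing the contributions gives betweenness(Ben) = 11/2.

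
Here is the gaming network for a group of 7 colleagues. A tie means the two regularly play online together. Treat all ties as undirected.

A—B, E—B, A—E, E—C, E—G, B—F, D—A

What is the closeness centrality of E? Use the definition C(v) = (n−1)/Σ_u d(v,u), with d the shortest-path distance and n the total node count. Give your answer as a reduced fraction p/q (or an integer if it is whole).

3/4

Distances from E: A:1, B:1, C:1, D:2, F:2, G:1. Sum = 8.
n = 7, so closeness = 6/8 = 3/4.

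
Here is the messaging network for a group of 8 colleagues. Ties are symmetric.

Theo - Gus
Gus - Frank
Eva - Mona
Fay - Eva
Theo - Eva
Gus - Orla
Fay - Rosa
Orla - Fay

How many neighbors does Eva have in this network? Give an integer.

3

Eva is directly tied to Fay, Mona, and Theo. That is 3 neighbors, so the degree of Eva is 3.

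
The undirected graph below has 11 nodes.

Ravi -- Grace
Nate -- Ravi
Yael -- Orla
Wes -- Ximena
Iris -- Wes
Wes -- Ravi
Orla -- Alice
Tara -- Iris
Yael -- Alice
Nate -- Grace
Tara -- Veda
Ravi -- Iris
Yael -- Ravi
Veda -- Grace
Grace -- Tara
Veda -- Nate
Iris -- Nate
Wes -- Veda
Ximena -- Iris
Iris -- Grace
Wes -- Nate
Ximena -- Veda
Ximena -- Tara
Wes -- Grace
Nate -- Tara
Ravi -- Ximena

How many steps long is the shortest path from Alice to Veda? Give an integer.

4

One shortest route is Alice – Yael – Ravi – Nate – Veda, which uses 4 edges, and at distance 3 from Alice we only reach {Grace, Iris, Nate, Wes, Ximena}, which does not include Veda. So d(Alice,Veda) = 4.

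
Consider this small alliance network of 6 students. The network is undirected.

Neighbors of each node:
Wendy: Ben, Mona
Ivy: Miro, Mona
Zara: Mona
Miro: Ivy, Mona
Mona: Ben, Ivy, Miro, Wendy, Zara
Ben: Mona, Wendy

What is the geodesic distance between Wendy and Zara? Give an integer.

One shortest route is Wendy – Mona – Zara, which uses 2 edges, and Wendy and Zara are not directly tied, so nothing shorter exists. So d(Wendy,Zara) = 2.

2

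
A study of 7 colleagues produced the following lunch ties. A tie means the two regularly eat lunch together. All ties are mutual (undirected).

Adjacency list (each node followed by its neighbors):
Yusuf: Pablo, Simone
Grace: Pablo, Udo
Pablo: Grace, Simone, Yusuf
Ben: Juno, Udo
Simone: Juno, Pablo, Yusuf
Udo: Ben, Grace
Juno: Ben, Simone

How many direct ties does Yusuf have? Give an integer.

2

Yusuf is directly tied to Pablo and Simone. That is 2 neighbors, so the degree of Yusuf is 2.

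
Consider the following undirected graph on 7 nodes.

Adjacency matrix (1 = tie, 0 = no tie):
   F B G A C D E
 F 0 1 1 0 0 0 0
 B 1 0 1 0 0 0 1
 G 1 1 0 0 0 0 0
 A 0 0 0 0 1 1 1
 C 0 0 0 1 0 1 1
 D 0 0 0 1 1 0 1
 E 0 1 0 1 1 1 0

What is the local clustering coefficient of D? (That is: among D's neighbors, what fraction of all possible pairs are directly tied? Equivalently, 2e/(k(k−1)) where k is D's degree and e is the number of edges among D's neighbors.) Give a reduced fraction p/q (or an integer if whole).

D's neighbors: A, C, and E (k = 3).
Possible neighbor pairs: C(3,2) = 3. Edges among them: A–C, A–E, C–E → e = 3.
Clustering(D) = 3/3 = 1.

1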